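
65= 65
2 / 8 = 1 / 4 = 0.25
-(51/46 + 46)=-2167/46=-47.11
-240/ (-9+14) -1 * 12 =-60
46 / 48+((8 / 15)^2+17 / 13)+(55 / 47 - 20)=-17903993 / 1099800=-16.28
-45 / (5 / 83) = -747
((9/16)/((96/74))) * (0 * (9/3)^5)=0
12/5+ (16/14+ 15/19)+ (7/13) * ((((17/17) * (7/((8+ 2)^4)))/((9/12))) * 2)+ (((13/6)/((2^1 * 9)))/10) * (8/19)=253162153/58353750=4.34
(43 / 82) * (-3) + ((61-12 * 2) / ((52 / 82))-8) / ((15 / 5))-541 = -840740 / 1599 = -525.79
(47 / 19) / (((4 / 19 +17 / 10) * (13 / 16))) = 7520 / 4719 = 1.59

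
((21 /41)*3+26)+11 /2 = 2709 /82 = 33.04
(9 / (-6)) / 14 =-3 / 28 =-0.11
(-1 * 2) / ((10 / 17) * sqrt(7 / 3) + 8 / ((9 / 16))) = -166464 / 1179019 + 2295 * sqrt(21) / 1179019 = -0.13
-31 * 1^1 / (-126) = 31 / 126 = 0.25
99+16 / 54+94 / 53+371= 675532 / 1431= 472.07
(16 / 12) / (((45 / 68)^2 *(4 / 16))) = 73984 / 6075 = 12.18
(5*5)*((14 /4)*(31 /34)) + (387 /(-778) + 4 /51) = 79.36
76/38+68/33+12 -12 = 134/33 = 4.06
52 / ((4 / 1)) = 13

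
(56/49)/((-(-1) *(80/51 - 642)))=-204/114317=-0.00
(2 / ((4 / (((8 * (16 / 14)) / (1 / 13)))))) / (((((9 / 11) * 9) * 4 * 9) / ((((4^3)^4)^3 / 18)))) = 2701193628201437062234112 / 45927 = 58814937361496223620.84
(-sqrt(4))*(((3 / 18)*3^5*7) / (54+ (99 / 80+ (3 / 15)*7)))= -45360 / 4531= -10.01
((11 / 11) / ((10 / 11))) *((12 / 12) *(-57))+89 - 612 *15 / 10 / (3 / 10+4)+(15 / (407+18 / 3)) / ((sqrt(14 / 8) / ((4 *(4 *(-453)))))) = -217440 *sqrt(7) / 2891 - 80491 / 430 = -386.18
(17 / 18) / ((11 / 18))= 17 / 11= 1.55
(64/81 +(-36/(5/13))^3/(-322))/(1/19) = 78900709024/1630125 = 48401.63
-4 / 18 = -2 / 9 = -0.22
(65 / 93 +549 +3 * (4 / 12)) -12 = 50099 / 93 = 538.70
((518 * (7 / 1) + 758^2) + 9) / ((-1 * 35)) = -578199 / 35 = -16519.97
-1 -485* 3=-1456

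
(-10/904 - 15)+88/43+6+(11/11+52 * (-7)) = -7190631/19436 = -369.96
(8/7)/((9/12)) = 32/21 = 1.52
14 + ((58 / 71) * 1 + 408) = 30020 / 71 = 422.82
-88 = -88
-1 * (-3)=3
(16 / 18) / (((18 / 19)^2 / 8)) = 5776 / 729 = 7.92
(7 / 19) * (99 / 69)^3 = 251559 / 231173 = 1.09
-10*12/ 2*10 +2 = -598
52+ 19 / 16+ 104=2515 / 16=157.19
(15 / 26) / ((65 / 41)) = 123 / 338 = 0.36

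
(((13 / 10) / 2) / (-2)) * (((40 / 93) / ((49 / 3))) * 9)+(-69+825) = 1148247 / 1519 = 755.92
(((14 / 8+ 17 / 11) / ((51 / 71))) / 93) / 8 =0.01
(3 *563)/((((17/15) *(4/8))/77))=229505.29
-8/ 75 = -0.11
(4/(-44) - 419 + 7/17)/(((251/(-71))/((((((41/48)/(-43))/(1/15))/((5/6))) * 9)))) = -6153594921/16146328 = -381.11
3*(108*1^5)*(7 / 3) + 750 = 1506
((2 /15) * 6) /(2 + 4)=2 /15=0.13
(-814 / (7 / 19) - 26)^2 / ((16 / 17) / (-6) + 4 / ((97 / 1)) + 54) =92738.22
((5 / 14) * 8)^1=20 / 7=2.86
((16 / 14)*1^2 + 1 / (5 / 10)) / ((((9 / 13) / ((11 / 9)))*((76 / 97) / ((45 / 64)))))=762905 / 153216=4.98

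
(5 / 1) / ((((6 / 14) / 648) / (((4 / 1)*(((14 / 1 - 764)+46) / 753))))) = -7096320 / 251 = -28272.19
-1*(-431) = 431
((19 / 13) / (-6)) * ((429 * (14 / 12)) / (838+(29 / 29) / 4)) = -209 / 1437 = -0.15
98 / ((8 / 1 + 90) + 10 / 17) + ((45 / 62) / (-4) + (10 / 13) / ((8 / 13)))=214327 / 103912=2.06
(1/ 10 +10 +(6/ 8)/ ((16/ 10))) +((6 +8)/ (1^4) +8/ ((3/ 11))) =25873/ 480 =53.90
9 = 9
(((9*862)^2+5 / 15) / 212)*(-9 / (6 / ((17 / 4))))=-3069514781 / 1696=-1809855.41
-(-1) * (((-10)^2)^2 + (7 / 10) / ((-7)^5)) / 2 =240099999 / 48020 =5000.00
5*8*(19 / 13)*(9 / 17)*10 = 68400 / 221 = 309.50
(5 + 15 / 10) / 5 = 13 / 10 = 1.30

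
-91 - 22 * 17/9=-1193/9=-132.56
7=7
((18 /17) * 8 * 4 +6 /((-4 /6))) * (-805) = -20030.29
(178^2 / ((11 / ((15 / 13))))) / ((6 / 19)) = 1504990 / 143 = 10524.41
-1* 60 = -60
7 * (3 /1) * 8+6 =174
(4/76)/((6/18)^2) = 9/19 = 0.47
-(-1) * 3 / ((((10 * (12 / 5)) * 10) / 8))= 1 / 10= 0.10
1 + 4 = 5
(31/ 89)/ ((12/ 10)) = 0.29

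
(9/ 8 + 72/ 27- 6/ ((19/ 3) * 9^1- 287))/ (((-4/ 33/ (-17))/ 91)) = 179308129/ 3680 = 48725.04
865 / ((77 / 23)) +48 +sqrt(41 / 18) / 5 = sqrt(82) / 30 +23591 / 77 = 306.68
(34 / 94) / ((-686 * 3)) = -17 / 96726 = -0.00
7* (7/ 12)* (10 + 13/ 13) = 539/ 12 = 44.92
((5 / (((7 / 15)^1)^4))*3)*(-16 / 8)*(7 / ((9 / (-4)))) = 675000 / 343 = 1967.93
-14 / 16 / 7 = -1 / 8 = -0.12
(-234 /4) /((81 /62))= -403 /9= -44.78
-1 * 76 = -76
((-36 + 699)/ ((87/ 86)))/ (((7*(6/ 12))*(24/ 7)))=9503/ 174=54.61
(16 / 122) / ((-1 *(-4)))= 2 / 61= 0.03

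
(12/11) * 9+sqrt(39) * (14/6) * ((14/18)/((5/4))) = 196 * sqrt(39)/135+108/11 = 18.88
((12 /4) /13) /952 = 3 /12376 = 0.00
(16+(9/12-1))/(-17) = -63/68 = -0.93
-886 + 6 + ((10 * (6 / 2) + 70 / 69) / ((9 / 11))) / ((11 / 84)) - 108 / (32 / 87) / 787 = -770109283 / 1303272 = -590.90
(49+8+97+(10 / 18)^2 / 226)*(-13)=-36648937 / 18306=-2002.02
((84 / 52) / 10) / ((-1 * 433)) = -21 / 56290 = -0.00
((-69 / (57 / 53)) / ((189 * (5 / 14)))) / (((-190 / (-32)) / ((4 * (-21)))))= 1092224 / 81225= 13.45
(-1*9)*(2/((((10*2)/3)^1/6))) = -81/5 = -16.20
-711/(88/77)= -622.12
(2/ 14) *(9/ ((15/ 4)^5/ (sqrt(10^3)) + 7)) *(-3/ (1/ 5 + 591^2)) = 566231040/ 3669339882459599 - 4199040000 *sqrt(10)/ 25685379177217193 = -0.00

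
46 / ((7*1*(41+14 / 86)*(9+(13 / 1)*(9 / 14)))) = 1978 / 215055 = 0.01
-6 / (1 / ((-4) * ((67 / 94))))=804 / 47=17.11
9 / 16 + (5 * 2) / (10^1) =25 / 16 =1.56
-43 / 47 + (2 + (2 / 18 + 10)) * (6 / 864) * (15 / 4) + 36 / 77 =-825277 / 6253632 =-0.13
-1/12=-0.08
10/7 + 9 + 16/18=713/63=11.32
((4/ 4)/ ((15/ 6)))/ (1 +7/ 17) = 17/ 60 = 0.28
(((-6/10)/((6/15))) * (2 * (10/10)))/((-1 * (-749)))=-3/749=-0.00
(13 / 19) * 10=130 / 19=6.84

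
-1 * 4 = -4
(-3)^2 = 9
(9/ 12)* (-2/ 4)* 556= -417/ 2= -208.50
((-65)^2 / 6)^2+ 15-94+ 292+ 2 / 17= 303591053 / 612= 496063.81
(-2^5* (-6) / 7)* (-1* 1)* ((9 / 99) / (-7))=192 / 539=0.36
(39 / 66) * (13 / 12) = 169 / 264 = 0.64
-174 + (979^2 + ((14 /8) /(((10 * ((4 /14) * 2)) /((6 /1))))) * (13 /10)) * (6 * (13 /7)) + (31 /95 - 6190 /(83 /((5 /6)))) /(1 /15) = 10678696.43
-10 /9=-1.11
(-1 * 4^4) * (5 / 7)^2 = -6400 / 49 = -130.61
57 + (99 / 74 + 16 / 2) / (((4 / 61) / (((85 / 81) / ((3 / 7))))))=29179741 / 71928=405.68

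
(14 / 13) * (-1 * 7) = -98 / 13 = -7.54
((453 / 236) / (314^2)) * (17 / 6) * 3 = 7701 / 46537312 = 0.00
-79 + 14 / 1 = -65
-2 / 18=-0.11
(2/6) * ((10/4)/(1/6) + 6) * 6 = 42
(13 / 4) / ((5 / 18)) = 117 / 10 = 11.70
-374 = -374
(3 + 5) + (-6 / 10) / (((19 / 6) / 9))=598 / 95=6.29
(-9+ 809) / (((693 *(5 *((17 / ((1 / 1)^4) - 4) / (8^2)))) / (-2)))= -2.27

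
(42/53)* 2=84/53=1.58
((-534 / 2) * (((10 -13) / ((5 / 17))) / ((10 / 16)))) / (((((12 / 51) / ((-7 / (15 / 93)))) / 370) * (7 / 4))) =-4248286128 / 25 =-169931445.12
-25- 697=-722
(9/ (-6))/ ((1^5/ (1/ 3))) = -1/ 2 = -0.50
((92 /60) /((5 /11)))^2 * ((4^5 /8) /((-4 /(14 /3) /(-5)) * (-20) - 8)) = -127.45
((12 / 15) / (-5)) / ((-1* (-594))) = -2 / 7425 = -0.00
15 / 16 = 0.94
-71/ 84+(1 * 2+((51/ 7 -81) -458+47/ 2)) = -42593/ 84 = -507.06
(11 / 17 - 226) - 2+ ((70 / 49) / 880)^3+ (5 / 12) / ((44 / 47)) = -2704966325549 / 11920989696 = -226.91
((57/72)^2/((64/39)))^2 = 22024249/150994944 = 0.15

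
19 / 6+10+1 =85 / 6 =14.17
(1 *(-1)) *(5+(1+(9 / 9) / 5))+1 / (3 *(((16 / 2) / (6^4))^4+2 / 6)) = -5969145343 / 1147912565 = -5.20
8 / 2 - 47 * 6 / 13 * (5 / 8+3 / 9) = -873 / 52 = -16.79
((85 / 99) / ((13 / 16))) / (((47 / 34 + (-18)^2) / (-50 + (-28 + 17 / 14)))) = -24854000 / 99666567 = -0.25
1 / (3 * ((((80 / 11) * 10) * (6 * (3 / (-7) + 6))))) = 77 / 561600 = 0.00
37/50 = 0.74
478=478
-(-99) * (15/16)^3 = 334125/4096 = 81.57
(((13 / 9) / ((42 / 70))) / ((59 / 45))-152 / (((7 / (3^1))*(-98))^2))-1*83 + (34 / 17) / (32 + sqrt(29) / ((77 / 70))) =-51090108744940 / 629942982123-55*sqrt(29) / 30251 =-81.11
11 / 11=1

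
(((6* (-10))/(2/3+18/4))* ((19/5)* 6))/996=-684/2573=-0.27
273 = 273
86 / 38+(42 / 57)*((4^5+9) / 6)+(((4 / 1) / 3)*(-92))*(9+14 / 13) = -273424 / 247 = -1106.98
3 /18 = 1 /6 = 0.17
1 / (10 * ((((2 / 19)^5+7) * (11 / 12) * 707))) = 4952198 / 224661003875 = 0.00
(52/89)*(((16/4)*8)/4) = 416/89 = 4.67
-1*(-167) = 167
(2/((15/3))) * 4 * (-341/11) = -248/5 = -49.60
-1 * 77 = -77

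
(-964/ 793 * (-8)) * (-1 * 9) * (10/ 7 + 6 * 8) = -24015168/ 5551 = -4326.28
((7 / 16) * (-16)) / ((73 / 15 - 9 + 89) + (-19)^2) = -105 / 6688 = -0.02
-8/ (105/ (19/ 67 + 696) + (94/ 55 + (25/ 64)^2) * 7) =-7643299840/ 12594774913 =-0.61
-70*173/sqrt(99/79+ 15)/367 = -6055*sqrt(25359)/117807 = -8.18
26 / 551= 0.05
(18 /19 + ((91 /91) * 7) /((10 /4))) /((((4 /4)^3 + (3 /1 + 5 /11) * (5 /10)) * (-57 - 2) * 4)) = -979 /168150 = -0.01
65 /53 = 1.23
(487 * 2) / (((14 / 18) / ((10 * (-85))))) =-1064442.86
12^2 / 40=18 / 5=3.60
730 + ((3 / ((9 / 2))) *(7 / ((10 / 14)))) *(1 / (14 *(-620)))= 6788993 / 9300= 730.00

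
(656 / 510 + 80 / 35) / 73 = 6376 / 130305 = 0.05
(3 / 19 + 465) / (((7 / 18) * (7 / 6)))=954504 / 931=1025.25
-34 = -34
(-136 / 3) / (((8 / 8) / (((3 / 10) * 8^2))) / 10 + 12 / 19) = -165376 / 2323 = -71.19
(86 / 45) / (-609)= -86 / 27405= -0.00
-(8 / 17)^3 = -512 / 4913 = -0.10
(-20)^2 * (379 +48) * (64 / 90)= 1093120 / 9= 121457.78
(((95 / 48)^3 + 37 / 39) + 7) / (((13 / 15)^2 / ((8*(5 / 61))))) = 2821714375 / 205850112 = 13.71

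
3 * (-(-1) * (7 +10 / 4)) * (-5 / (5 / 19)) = -1083 / 2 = -541.50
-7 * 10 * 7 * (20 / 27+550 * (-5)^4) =-168437862.96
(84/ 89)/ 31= 84/ 2759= 0.03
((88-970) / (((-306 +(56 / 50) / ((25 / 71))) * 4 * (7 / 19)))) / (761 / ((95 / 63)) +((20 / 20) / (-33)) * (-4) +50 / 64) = 18762975000 / 4799527516433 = 0.00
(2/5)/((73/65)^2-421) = -845/886698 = -0.00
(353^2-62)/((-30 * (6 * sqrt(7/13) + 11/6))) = 17810221/37495-4483692 * sqrt(91)/37495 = -665.73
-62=-62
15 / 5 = 3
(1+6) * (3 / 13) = 21 / 13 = 1.62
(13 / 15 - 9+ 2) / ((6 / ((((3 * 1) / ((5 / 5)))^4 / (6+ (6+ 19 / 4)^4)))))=-0.01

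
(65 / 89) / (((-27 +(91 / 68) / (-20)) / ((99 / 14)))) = -4375800 / 22933253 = -0.19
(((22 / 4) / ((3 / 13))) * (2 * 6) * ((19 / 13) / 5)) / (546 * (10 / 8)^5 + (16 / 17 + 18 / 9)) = 3638272 / 72643625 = 0.05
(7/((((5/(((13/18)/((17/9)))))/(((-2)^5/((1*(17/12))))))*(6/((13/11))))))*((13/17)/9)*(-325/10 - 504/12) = 36663536/2431935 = 15.08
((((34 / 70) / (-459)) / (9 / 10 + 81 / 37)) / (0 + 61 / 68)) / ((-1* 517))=5032 / 6812843499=0.00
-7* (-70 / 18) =27.22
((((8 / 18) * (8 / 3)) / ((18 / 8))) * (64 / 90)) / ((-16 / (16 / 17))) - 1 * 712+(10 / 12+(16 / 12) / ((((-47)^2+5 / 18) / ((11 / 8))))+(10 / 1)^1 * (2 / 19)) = -10499330288179 / 14784972930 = -710.14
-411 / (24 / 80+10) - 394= -44692 / 103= -433.90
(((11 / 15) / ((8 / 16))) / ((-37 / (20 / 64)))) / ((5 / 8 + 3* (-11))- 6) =11 / 34077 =0.00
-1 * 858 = -858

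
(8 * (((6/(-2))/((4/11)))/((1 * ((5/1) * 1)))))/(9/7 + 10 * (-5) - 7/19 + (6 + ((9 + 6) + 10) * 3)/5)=2926/7289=0.40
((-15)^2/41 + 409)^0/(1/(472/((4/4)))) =472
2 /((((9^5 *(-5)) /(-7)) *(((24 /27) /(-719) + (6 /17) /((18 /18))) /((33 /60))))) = 941171 /12692254500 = 0.00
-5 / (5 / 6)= -6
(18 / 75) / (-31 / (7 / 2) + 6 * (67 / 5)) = 21 / 6260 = 0.00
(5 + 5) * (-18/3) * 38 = -2280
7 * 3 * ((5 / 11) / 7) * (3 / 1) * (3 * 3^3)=3645 / 11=331.36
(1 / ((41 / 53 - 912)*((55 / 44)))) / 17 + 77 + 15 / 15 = 320195638 / 4105075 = 78.00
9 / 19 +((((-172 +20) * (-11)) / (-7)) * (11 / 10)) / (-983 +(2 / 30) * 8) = 1452603 / 1960021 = 0.74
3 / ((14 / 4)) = 6 / 7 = 0.86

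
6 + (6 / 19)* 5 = 144 / 19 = 7.58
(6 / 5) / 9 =2 / 15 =0.13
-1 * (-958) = 958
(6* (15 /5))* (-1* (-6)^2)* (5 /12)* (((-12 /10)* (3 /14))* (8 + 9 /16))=33291 /56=594.48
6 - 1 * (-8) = 14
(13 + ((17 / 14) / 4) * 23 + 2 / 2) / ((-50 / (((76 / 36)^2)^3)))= -2211156407 / 59521392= -37.15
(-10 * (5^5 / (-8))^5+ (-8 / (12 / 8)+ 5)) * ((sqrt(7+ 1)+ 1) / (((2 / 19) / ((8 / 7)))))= 84936618804931329329 / 86016+ 84936618804931329329 * sqrt(2) / 43008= 3780385687744447.89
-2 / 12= -1 / 6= -0.17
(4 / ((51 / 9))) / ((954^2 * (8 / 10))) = 5 / 5157324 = 0.00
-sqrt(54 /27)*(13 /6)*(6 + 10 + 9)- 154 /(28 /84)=-538.60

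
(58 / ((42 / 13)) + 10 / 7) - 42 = -475 / 21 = -22.62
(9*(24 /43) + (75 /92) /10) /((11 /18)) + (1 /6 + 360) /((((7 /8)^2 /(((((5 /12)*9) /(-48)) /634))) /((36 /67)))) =376888918071 /45287579876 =8.32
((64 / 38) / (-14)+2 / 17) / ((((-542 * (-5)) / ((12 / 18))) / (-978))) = 1956 / 3063655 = 0.00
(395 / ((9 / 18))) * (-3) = -2370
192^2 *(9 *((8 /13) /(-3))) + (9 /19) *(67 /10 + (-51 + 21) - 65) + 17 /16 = -1345604213 /19760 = -68097.38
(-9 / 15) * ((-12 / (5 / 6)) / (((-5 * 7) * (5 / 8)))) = -1728 / 4375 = -0.39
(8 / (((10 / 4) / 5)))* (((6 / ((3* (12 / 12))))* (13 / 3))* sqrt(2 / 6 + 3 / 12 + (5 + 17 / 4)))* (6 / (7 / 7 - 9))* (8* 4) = -1664* sqrt(354) / 3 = -10435.99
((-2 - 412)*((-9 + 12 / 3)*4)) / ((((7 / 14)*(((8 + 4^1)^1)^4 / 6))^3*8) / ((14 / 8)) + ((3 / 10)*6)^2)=161000 / 458647142463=0.00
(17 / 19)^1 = 17 / 19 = 0.89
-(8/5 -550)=2742/5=548.40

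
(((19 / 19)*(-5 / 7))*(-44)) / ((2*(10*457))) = 11 / 3199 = 0.00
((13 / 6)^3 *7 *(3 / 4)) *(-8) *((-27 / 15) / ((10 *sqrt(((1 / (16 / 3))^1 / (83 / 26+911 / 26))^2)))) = 1175902 / 75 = 15678.69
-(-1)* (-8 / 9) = -8 / 9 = -0.89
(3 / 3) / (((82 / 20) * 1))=10 / 41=0.24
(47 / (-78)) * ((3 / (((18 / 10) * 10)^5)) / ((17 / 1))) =-47 / 835189056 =-0.00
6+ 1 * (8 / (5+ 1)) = 22 / 3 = 7.33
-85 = -85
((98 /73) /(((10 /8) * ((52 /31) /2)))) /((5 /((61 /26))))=185318 /308425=0.60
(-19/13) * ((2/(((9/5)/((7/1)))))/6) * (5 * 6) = -6650/117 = -56.84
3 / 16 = 0.19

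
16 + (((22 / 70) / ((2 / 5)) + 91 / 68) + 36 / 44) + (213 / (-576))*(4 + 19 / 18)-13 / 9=70700407 / 4523904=15.63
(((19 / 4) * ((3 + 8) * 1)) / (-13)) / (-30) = 209 / 1560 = 0.13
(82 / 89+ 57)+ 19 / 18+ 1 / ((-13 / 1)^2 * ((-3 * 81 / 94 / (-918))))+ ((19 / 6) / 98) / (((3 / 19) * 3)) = 4867065839 / 79596972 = 61.15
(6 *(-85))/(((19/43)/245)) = -5372850/19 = -282781.58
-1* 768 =-768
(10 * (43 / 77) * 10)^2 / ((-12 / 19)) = -87827500 / 17787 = -4937.74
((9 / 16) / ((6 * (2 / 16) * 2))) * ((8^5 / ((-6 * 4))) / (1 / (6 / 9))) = -1024 / 3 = -341.33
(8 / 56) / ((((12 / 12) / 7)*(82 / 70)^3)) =42875 / 68921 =0.62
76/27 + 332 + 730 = 28750/27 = 1064.81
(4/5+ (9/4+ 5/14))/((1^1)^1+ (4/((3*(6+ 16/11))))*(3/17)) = 332469/100660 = 3.30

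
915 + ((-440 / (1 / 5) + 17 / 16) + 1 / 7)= -143785 / 112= -1283.79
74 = 74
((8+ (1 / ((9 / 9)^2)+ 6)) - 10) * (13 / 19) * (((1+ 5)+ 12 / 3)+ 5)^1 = 975 / 19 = 51.32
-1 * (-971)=971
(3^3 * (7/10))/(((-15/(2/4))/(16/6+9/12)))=-861/400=-2.15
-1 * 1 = -1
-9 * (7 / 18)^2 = -49 / 36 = -1.36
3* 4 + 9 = 21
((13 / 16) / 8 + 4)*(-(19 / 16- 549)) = 4601625 / 2048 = 2246.89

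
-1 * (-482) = 482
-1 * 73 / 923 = -73 / 923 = -0.08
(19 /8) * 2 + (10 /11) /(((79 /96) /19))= 25.74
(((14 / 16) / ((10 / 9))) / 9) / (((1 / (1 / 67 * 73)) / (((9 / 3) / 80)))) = 1533 / 428800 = 0.00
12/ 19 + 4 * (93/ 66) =1310/ 209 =6.27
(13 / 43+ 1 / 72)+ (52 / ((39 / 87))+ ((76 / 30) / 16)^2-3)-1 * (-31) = 29792041 / 206400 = 144.34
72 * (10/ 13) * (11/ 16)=495/ 13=38.08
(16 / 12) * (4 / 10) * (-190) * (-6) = 608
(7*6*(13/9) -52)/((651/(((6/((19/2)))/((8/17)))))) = 221/12369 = 0.02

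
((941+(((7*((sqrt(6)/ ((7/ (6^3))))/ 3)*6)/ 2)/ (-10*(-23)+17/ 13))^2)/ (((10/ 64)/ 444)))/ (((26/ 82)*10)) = 2492019043868352/ 2938665925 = 848010.32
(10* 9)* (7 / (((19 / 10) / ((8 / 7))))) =7200 / 19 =378.95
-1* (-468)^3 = 102503232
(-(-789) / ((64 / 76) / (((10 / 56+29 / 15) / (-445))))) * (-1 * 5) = 4432339 / 199360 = 22.23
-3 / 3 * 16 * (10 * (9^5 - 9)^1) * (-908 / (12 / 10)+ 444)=2953574400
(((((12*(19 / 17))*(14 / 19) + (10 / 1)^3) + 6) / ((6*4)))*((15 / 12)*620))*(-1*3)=-6692125 / 68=-98413.60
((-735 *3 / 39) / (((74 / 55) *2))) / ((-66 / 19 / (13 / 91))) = 3325 / 3848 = 0.86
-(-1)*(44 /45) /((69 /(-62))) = -2728 /3105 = -0.88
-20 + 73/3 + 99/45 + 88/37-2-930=-923.09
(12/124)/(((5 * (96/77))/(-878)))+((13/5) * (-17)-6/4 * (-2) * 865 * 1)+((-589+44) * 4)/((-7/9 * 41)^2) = 2535.03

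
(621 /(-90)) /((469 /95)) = -1311 /938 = -1.40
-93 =-93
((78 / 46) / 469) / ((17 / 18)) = 702 / 183379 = 0.00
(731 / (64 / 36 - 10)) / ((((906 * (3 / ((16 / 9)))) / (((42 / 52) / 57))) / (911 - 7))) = -9251536 / 12419901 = -0.74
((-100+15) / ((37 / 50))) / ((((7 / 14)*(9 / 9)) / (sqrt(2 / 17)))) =-500*sqrt(34) / 37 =-78.80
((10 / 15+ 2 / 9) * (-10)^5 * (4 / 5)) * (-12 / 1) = 2560000 / 3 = 853333.33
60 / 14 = 30 / 7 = 4.29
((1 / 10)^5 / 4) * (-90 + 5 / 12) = -0.00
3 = 3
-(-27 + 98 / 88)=1139 / 44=25.89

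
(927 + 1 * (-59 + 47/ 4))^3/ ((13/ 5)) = 217885236795/ 832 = 261881294.22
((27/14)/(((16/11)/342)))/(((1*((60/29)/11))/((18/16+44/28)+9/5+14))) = 27968417829/627200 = 44592.50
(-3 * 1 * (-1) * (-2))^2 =36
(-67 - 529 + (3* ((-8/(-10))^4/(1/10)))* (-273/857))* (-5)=64265828/21425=2999.57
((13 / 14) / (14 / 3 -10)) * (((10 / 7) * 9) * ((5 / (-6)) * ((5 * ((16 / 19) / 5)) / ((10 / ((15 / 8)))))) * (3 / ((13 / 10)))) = 10125 / 14896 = 0.68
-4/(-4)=1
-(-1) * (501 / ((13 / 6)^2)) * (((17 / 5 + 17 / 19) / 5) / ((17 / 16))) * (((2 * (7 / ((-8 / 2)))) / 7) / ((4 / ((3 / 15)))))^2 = 108216 / 2006875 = 0.05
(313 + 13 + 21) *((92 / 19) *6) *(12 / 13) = 2298528 / 247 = 9305.78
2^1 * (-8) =-16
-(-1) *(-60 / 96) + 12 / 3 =27 / 8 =3.38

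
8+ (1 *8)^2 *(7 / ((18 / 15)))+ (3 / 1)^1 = 1153 / 3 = 384.33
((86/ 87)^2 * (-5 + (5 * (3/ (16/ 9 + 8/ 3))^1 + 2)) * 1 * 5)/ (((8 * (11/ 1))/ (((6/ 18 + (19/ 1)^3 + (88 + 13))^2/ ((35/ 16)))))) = 115170554527/ 249777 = 461093.51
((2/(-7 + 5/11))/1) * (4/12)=-11/108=-0.10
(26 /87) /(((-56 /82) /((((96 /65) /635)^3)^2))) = -5348844896256 /77210288854752305671630859375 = -0.00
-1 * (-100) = 100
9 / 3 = 3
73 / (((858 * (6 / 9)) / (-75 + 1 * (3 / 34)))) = -185931 / 19448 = -9.56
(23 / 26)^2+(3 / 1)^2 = 6613 / 676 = 9.78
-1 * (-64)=64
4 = 4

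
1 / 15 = 0.07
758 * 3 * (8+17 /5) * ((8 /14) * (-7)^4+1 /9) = 177850298 /5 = 35570059.60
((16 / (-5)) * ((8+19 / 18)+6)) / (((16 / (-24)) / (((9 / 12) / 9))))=6.02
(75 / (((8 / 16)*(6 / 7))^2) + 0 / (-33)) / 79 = 1225 / 237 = 5.17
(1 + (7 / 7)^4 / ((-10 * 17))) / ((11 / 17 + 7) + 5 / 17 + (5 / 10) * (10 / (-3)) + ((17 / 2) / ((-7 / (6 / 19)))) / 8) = 269724 / 1689395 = 0.16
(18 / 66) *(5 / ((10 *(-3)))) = -1 / 22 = -0.05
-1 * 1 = -1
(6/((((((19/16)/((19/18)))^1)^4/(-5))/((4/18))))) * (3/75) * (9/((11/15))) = -16384/8019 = -2.04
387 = 387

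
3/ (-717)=-0.00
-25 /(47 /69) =-1725 /47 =-36.70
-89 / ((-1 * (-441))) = -89 / 441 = -0.20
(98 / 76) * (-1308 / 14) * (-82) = 187698 / 19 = 9878.84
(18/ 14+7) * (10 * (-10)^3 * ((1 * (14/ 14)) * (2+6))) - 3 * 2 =-4640042/ 7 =-662863.14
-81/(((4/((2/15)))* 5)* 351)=-1/650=-0.00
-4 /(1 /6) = -24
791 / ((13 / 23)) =18193 / 13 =1399.46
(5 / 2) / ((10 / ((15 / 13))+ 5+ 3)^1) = 3 / 20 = 0.15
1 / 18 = 0.06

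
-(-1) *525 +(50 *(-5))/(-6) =1700/3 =566.67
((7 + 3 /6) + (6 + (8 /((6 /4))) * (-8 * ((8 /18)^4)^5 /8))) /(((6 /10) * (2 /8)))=90.00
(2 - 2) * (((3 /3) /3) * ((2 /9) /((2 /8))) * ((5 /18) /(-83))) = 0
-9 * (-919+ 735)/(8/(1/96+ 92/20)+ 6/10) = 2035960/2871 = 709.15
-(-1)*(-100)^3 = -1000000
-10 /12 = -5 /6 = -0.83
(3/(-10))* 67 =-201/10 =-20.10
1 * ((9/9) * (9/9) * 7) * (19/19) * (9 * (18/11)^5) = 119042784/161051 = 739.16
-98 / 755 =-0.13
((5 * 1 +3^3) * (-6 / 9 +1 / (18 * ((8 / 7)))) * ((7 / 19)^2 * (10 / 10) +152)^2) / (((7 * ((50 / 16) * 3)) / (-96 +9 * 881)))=-178013600448848 / 3258025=-54638500.46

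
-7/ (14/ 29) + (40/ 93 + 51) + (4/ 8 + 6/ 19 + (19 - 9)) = 84367/ 1767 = 47.75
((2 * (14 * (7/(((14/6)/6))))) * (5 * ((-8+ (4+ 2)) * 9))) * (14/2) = -317520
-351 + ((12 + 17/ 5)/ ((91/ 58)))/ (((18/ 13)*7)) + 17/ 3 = -108461/ 315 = -344.32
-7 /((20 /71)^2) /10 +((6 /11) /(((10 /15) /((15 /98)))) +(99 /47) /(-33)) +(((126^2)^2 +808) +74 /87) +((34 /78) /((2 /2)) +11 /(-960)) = 252048176.51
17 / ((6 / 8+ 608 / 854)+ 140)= 29036 / 241617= 0.12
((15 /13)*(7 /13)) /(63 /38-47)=-3990 /291187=-0.01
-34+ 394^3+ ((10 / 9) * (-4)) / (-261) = 143671769590 / 2349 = 61162950.02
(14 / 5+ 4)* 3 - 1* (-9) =29.40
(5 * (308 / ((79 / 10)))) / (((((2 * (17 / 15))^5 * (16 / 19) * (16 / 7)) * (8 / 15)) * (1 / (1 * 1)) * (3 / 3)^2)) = 3.17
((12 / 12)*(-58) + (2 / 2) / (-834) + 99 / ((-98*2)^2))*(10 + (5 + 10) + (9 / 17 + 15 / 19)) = -7898341165801 / 5174289456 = -1526.46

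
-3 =-3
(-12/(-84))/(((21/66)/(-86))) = -1892/49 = -38.61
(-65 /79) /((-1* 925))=13 /14615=0.00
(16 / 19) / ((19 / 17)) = 272 / 361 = 0.75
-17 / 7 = -2.43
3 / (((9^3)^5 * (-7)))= -0.00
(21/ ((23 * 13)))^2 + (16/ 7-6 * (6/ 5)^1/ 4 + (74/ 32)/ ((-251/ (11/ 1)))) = 4892054787/ 12566204560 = 0.39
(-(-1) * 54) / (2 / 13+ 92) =0.59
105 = 105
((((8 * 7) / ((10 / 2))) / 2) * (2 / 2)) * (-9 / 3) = -84 / 5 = -16.80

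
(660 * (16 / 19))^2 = 111513600 / 361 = 308901.94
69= 69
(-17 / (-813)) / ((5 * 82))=0.00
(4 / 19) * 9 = 36 / 19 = 1.89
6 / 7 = 0.86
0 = 0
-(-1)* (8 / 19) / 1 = 0.42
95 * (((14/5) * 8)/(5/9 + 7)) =4788/17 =281.65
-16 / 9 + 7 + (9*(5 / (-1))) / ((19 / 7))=-1942 / 171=-11.36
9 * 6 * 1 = 54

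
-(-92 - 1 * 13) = 105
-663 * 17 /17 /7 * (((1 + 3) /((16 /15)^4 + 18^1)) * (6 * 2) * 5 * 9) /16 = -266540625 /402206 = -662.70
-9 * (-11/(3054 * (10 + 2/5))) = 0.00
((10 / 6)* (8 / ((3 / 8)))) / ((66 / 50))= 8000 / 297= 26.94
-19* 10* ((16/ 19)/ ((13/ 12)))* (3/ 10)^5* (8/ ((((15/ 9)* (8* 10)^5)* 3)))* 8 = -729/ 520000000000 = -0.00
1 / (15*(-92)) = -0.00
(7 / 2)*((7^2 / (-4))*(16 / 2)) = -343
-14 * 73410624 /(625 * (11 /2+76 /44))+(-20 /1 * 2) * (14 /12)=-22615109692 /99375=-227573.43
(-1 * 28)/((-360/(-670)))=-469/9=-52.11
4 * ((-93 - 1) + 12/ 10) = -1856/ 5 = -371.20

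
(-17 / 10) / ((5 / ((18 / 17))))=-9 / 25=-0.36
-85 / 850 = -1 / 10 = -0.10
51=51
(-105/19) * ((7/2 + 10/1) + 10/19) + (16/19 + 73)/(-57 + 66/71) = -226581959/2874282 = -78.83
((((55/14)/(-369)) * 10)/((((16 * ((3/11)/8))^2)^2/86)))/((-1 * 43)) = 4026275/1673784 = 2.41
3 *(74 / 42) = 37 / 7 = 5.29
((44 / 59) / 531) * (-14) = -616 / 31329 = -0.02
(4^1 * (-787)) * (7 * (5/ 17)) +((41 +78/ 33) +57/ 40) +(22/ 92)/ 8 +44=-2199482521/ 344080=-6392.36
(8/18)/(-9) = -4/81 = -0.05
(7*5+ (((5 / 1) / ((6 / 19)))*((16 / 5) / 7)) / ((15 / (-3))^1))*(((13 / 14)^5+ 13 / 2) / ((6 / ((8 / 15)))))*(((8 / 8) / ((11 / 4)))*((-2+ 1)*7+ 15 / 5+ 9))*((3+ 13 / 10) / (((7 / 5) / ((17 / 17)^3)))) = 119.76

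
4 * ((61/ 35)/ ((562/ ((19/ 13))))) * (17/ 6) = 19703/ 383565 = 0.05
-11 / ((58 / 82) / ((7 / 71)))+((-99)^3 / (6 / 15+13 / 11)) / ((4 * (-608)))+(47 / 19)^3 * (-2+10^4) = 274026040864209 / 1807703168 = 151587.96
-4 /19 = -0.21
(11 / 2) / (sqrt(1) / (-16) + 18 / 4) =88 / 71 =1.24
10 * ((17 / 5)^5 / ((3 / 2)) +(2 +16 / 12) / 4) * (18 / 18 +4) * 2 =3796702 / 125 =30373.62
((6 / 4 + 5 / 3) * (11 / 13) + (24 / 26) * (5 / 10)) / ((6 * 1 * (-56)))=-35 / 3744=-0.01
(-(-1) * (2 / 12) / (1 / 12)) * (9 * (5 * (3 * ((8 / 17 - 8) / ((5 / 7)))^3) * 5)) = -38843449344 / 24565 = -1581251.75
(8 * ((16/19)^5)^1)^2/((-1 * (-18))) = 0.64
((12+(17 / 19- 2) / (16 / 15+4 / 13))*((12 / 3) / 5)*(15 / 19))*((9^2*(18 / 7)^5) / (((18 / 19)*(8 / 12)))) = 2181378237768 / 21395311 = 101955.90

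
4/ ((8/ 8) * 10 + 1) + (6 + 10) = 16.36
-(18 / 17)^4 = -104976 / 83521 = -1.26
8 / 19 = 0.42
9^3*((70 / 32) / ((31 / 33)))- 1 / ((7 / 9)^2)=41217579 / 24304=1695.92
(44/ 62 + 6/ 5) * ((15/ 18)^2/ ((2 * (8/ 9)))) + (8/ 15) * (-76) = -148009/ 3720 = -39.79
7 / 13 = 0.54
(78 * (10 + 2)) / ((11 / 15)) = 14040 / 11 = 1276.36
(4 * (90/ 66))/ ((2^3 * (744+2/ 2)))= 3/ 3278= 0.00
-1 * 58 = -58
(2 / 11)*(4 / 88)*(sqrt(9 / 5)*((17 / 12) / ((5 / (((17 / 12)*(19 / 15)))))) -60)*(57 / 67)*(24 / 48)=-1710 / 8107 + 104329*sqrt(5) / 97284000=-0.21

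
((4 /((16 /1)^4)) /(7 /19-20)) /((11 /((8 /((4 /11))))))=-19 /3055616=-0.00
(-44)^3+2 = -85182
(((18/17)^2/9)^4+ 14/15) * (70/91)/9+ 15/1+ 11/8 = 322315275669245/19587926894328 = 16.45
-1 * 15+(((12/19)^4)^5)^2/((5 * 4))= -105975457836751293993304946452552418048055226323596331/7065030522695048194215177505267287129039522190356005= -15.00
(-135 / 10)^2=182.25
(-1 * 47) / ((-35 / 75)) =705 / 7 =100.71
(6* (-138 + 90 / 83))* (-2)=136368 / 83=1642.99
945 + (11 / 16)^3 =3872051 / 4096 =945.32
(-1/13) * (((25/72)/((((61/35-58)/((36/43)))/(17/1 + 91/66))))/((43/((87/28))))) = 4397125/8329878128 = 0.00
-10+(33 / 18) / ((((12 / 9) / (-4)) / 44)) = -252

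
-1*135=-135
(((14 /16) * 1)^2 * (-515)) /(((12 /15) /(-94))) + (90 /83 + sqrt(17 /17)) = 492230819 /10624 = 46331.97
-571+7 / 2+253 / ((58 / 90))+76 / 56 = -35232 / 203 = -173.56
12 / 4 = 3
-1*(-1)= 1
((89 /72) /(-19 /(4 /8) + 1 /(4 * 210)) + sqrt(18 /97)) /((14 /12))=-890 /31919 + 18 * sqrt(194) /679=0.34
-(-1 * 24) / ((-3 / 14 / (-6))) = 672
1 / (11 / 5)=5 / 11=0.45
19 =19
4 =4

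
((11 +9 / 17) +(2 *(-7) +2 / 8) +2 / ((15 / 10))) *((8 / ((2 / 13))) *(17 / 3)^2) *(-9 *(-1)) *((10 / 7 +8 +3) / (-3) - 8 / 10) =6920173 / 105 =65906.41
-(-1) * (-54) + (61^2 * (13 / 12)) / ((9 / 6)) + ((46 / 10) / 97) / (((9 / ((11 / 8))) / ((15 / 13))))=239091403 / 90792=2633.40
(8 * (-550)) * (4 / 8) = -2200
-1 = -1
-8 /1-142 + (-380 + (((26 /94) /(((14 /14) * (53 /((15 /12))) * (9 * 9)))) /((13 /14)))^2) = -86308457253695 /162846145764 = -530.00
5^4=625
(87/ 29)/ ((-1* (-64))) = 3/ 64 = 0.05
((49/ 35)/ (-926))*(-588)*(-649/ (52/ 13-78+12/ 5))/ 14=95403/ 165754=0.58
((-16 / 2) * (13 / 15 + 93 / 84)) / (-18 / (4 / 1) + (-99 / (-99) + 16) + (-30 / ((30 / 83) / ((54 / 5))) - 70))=3316 / 200319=0.02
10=10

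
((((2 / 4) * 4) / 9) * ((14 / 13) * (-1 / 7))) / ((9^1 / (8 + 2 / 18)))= -292 / 9477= -0.03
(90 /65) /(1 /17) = 306 /13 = 23.54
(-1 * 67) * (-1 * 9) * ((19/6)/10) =3819/20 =190.95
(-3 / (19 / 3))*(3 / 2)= -27 / 38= -0.71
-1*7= -7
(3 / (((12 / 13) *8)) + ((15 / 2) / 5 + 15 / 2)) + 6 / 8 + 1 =357 / 32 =11.16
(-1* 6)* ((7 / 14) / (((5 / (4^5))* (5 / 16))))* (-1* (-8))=-393216 / 25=-15728.64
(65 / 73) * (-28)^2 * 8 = 407680 / 73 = 5584.66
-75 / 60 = -5 / 4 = -1.25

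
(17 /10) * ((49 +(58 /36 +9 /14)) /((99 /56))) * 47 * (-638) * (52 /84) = -7781192536 /8505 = -914896.24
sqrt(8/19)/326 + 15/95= sqrt(38)/3097 + 3/19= 0.16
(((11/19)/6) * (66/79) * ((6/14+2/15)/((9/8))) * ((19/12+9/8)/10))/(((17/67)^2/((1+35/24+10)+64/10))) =942789839849/295150035600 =3.19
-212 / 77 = -2.75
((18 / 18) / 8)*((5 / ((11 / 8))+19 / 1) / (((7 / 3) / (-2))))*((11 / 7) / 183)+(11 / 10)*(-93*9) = -55040691 / 59780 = -920.72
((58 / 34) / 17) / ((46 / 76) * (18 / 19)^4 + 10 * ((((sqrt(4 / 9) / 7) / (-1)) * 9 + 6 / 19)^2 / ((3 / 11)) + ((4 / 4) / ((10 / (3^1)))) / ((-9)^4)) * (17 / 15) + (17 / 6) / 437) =5309577404711370 / 670560795555934433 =0.01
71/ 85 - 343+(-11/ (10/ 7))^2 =-480887/ 1700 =-282.87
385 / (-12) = -385 / 12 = -32.08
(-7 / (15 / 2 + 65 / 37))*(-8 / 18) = 2072 / 6165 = 0.34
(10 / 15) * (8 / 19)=16 / 57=0.28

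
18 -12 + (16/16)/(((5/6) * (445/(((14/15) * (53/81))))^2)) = 2923295657378/487215759375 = 6.00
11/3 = 3.67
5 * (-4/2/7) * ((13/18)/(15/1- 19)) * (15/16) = 325/1344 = 0.24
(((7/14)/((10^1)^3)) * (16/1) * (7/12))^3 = 343/3375000000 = 0.00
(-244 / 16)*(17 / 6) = -43.21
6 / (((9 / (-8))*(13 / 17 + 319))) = -68 / 4077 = -0.02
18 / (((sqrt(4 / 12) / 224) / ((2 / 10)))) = 4032*sqrt(3) / 5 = 1396.73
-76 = -76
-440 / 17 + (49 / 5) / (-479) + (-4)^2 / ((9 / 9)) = -403193 / 40715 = -9.90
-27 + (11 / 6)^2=-851 / 36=-23.64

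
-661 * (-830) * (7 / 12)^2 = 13441435 / 72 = 186686.60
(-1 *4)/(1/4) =-16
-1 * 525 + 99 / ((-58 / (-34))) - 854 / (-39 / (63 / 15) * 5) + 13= -4105263 / 9425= -435.57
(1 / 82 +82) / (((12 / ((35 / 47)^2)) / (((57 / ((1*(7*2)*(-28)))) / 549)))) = -3194375 / 3182232384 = -0.00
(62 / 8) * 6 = 93 / 2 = 46.50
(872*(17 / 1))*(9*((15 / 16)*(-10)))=-1250775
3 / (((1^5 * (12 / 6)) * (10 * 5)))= 0.03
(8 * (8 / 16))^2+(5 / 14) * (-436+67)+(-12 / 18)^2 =-14533 / 126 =-115.34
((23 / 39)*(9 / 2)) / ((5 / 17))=1173 / 130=9.02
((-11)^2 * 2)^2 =58564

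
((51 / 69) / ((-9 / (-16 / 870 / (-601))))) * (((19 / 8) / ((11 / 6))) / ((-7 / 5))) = 0.00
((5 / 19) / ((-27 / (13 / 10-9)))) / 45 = 77 / 46170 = 0.00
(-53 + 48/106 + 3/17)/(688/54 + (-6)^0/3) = -1274022/318053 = -4.01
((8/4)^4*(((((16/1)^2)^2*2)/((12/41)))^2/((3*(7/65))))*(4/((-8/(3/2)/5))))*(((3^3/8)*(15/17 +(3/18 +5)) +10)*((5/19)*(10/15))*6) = -24265205462597632000/20349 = -1192451985974624.40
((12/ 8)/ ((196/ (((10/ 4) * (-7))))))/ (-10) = 3/ 224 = 0.01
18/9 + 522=524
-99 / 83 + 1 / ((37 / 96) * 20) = -1.06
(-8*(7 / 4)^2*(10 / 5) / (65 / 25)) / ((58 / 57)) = -13965 / 754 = -18.52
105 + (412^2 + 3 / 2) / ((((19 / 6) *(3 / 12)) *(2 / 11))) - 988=22389629 / 19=1178401.53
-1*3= -3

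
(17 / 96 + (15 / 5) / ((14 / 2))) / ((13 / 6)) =407 / 1456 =0.28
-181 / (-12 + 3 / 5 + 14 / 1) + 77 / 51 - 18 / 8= -186583 / 2652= -70.36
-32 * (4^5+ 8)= -33024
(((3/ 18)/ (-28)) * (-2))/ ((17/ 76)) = 19/ 357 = 0.05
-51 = -51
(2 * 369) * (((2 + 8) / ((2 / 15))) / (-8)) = -27675 / 4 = -6918.75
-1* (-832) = 832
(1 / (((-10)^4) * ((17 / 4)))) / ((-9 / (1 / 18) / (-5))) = 1 / 1377000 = 0.00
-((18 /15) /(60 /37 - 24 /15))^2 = -12321 /4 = -3080.25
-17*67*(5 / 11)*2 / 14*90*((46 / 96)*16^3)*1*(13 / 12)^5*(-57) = 4620212292475 / 4158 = 1111162167.50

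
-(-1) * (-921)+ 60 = -861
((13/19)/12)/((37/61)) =793/8436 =0.09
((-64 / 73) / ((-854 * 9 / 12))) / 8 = 16 / 93513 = 0.00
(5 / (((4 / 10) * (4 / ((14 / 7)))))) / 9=25 / 36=0.69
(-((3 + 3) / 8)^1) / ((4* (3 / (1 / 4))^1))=-1 / 64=-0.02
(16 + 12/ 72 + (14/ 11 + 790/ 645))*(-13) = -688597/ 2838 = -242.63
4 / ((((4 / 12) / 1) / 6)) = 72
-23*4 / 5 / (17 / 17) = -92 / 5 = -18.40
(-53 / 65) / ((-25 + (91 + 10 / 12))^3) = -11448 / 4191278065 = -0.00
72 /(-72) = -1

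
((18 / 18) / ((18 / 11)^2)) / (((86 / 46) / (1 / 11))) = 253 / 13932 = 0.02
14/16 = 7/8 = 0.88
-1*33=-33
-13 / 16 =-0.81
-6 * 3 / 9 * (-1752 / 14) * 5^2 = 43800 / 7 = 6257.14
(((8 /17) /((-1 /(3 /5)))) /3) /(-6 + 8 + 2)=-2 /85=-0.02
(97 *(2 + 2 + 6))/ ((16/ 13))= 6305/ 8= 788.12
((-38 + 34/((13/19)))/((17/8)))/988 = 0.01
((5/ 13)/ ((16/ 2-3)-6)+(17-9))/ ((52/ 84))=2079/ 169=12.30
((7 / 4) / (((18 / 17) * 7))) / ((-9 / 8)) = -0.21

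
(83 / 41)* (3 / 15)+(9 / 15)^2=784 / 1025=0.76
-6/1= -6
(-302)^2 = 91204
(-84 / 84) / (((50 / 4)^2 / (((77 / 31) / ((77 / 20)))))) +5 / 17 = 19103 / 65875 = 0.29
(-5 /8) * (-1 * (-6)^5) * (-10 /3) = 16200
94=94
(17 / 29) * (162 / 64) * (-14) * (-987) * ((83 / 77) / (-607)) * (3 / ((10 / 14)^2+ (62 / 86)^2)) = -30660796396251 / 289098716192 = -106.06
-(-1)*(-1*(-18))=18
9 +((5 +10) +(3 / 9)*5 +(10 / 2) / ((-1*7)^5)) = 1294124 / 50421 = 25.67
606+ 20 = 626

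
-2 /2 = -1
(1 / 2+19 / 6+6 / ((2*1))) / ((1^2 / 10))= 66.67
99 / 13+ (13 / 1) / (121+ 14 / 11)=135014 / 17485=7.72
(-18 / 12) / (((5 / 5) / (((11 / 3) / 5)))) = -11 / 10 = -1.10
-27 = -27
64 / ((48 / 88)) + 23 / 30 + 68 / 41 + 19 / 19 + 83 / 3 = 182563 / 1230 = 148.43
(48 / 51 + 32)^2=313600 / 289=1085.12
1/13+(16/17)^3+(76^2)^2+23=2130810346092/63869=33362199.91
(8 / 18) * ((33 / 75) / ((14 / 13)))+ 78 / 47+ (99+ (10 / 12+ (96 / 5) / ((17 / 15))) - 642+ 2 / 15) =-1316944267 / 2516850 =-523.25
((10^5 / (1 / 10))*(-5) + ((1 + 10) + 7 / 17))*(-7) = 594998642 / 17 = 34999920.12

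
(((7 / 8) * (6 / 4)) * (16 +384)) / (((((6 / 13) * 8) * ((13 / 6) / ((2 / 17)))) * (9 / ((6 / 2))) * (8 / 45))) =7875 / 544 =14.48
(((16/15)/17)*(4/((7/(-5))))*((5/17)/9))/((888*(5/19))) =-152/6062931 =-0.00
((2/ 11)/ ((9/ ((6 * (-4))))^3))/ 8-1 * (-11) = 3139/ 297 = 10.57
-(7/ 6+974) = -975.17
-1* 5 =-5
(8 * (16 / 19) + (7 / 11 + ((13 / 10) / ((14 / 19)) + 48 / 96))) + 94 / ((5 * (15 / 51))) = 10761461 / 146300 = 73.56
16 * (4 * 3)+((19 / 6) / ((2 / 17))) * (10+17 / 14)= 82967 / 168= 493.85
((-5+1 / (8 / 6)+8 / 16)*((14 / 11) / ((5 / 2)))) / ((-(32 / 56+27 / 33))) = 147 / 107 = 1.37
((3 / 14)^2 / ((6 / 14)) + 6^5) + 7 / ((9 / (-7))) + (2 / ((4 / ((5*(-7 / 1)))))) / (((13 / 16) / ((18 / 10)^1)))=7731.89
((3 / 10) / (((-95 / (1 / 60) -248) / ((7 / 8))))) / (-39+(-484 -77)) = 7 / 95168000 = 0.00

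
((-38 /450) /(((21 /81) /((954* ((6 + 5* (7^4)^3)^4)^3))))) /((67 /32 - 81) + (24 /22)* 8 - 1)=231059435716257689613984670271791610520276704665258021111442327833446778781762534532731593148076880348559121376699262988845334754863869376 /4384625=52697650475527026738657170000000000000000000000000000000000000000000000000000000000000000000000000000000000000000000000000000000000.00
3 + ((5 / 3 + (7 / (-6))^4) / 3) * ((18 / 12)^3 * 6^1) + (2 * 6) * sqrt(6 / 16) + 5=3 * sqrt(6) + 6097 / 192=39.10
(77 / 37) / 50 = 77 / 1850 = 0.04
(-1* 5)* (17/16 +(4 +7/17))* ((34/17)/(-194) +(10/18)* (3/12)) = -3342805/949824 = -3.52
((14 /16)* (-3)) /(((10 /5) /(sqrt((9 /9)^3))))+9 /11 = -87 /176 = -0.49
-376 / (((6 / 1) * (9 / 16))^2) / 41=-24064 / 29889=-0.81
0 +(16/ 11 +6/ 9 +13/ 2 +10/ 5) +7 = 1163/ 66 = 17.62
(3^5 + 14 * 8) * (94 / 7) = 33370 / 7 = 4767.14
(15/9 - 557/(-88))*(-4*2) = -63.97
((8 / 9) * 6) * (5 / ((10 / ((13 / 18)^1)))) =52 / 27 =1.93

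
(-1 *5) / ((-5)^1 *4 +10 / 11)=0.26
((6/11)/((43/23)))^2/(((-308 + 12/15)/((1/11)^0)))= -0.00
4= 4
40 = 40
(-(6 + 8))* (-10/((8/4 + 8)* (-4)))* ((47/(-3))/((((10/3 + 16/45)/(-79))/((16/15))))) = -103964/83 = -1252.58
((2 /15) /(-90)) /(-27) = 1 /18225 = 0.00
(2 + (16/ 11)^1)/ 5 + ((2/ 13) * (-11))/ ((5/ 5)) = -716/ 715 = -1.00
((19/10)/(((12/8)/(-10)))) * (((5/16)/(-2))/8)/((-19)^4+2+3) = 95/50045184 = 0.00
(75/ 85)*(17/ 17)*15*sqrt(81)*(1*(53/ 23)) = 107325/ 391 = 274.49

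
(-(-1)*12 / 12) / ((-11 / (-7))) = 7 / 11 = 0.64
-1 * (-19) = 19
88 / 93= 0.95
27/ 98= 0.28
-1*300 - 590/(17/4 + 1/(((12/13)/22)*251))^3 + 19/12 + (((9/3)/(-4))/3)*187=-4738680997277833/13448429097018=-352.36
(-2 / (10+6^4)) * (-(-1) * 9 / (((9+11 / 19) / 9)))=-1539 / 118846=-0.01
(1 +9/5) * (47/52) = 2.53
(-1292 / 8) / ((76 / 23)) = -391 / 8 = -48.88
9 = 9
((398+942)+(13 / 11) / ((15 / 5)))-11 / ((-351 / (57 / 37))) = 63830518 / 47619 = 1340.44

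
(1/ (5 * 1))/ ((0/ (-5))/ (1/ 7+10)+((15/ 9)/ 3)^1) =9/ 25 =0.36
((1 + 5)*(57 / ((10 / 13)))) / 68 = 2223 / 340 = 6.54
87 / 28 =3.11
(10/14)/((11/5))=25/77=0.32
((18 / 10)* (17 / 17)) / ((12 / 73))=219 / 20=10.95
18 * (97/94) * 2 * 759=1325214/47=28196.04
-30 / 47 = -0.64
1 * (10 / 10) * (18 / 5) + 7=53 / 5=10.60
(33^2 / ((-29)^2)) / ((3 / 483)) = 175329 / 841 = 208.48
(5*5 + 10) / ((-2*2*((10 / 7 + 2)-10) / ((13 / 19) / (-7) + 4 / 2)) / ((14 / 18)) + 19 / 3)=8085 / 5567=1.45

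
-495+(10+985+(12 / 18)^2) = 4504 / 9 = 500.44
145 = 145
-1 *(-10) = 10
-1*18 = -18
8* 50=400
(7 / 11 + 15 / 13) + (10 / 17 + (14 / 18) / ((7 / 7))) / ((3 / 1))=147391 / 65637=2.25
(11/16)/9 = 11/144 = 0.08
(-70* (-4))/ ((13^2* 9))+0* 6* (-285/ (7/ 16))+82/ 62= 71041/ 47151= 1.51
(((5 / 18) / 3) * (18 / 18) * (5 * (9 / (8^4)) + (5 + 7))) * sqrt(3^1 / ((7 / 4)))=81995 * sqrt(21) / 258048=1.46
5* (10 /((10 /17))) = 85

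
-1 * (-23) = 23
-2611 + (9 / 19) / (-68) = -3373421 / 1292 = -2611.01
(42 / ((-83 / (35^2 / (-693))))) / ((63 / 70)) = 24500 / 24651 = 0.99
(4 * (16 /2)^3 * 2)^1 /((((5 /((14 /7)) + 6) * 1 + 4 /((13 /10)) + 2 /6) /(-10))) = -3194880 /929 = -3439.05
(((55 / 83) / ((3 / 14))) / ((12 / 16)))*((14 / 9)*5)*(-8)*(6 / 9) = -3449600 / 20169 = -171.03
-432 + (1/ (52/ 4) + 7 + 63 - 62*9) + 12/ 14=-919.07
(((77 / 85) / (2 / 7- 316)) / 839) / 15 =-0.00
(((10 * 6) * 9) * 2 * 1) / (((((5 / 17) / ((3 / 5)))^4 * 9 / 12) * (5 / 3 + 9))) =182660427 / 78125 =2338.05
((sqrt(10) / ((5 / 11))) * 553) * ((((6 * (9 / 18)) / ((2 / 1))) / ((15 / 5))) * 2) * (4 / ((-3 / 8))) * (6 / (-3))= 389312 * sqrt(10) / 15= 82074.18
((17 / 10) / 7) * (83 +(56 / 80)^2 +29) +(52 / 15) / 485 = 27.33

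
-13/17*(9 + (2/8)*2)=-247/34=-7.26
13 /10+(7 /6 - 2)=7 /15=0.47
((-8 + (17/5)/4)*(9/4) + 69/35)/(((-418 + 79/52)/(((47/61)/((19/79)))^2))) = 0.35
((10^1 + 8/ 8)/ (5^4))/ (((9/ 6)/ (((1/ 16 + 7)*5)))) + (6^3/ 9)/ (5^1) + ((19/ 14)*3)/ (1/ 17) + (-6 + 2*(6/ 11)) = 16059011/ 231000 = 69.52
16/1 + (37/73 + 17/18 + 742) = 997919/1314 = 759.45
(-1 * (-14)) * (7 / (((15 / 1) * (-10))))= -49 / 75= -0.65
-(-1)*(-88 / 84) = -22 / 21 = -1.05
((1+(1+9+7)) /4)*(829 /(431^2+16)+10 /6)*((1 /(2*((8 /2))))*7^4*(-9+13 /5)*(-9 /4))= 30189026322 /928885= 32500.28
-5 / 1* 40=-200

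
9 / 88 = 0.10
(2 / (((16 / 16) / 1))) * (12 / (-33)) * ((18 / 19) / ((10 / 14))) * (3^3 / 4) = -6804 / 1045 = -6.51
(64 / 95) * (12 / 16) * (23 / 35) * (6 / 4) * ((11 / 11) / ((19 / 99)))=163944 / 63175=2.60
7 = 7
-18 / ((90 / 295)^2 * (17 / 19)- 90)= 66139 / 330389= 0.20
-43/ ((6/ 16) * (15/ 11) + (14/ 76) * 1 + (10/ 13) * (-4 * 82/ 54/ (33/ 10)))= 75706488/ 1268161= 59.70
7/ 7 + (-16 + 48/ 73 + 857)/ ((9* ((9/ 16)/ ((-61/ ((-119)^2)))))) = 23767577/ 83733993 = 0.28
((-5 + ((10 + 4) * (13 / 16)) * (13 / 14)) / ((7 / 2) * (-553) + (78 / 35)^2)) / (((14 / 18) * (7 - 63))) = 20025 / 302707648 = 0.00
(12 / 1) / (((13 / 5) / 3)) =180 / 13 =13.85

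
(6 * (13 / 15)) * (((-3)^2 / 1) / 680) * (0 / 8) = 0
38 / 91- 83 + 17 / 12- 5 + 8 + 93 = 16199 / 1092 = 14.83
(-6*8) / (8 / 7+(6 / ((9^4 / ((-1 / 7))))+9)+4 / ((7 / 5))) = -734832 / 199015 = -3.69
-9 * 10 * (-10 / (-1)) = -900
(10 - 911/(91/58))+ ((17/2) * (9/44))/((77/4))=-1794941/3146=-570.55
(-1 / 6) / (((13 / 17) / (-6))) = 17 / 13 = 1.31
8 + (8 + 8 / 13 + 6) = 294 / 13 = 22.62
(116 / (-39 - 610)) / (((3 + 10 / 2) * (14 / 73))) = -2117 / 18172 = -0.12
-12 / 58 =-6 / 29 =-0.21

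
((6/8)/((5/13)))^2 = 1521/400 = 3.80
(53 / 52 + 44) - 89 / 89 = 2289 / 52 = 44.02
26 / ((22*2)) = 13 / 22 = 0.59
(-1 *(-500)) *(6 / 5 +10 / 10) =1100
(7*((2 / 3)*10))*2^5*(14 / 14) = 4480 / 3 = 1493.33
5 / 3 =1.67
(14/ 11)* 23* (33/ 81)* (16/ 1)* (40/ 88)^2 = 39.42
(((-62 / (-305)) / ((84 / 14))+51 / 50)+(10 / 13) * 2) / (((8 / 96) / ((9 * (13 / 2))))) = 2775231 / 1525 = 1819.82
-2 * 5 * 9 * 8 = -720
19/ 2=9.50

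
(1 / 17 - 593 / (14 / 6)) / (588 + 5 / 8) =-241888 / 560371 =-0.43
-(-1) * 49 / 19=49 / 19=2.58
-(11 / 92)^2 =-121 / 8464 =-0.01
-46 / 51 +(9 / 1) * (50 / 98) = 9221 / 2499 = 3.69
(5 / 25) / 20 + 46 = 4601 / 100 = 46.01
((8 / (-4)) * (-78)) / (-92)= -39 / 23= -1.70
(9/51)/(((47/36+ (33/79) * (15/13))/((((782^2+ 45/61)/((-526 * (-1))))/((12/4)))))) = 689583424374/18024519059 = 38.26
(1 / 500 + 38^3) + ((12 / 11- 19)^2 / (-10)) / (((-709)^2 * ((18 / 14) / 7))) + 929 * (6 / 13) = 196772721433483267 / 3558227458500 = 55300.77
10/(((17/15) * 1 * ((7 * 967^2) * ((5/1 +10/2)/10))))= 0.00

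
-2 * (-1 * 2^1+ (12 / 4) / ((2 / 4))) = -8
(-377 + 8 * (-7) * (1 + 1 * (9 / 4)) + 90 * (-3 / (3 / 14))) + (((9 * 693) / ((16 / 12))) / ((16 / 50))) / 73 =-3781409 / 2336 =-1618.75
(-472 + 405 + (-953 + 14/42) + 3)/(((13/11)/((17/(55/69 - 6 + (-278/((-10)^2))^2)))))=-32795125000/5663437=-5790.68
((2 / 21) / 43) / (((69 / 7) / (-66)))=-44 / 2967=-0.01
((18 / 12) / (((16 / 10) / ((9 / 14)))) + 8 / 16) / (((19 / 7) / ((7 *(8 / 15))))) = 91 / 60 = 1.52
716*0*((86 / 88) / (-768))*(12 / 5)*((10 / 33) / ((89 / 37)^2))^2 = 0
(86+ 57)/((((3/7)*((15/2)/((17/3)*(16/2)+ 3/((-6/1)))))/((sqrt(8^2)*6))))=4308304/45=95740.09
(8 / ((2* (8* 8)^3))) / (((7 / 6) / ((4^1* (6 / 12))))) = 3 / 114688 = 0.00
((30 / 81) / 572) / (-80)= -1 / 123552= -0.00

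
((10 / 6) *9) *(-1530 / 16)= -11475 / 8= -1434.38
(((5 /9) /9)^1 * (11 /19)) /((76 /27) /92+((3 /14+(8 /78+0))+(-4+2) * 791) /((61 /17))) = -14044030 /173211254751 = -0.00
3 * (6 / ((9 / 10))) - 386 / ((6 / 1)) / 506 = 30167 / 1518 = 19.87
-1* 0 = 0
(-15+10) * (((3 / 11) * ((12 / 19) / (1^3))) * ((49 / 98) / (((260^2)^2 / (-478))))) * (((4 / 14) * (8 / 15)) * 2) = 717 / 52230928750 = 0.00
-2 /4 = -1 /2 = -0.50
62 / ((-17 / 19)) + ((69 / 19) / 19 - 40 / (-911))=-386095955 / 5590807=-69.06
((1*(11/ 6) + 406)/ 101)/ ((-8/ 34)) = -41599/ 2424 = -17.16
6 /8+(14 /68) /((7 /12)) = 75 /68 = 1.10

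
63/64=0.98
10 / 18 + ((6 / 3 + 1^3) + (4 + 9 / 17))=1237 / 153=8.08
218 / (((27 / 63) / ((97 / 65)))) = 148022 / 195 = 759.09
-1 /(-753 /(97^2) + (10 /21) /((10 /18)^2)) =-329315 /481731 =-0.68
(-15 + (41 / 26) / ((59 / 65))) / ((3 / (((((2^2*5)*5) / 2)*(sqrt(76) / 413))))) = -78250*sqrt(19) / 73101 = -4.67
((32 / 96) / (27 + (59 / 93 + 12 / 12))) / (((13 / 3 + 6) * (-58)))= -0.00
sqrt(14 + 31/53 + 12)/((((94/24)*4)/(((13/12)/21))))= 13*sqrt(74677)/209244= 0.02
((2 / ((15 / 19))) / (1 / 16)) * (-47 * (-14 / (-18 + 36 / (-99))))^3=-28818364400672 / 15454515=-1864721.37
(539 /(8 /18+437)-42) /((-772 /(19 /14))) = 0.07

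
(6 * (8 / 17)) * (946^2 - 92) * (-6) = -257709312 / 17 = -15159371.29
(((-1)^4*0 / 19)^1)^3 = 0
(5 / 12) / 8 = 5 / 96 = 0.05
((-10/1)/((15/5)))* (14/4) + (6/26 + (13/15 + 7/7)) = -622/65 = -9.57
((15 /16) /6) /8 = 5 /256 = 0.02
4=4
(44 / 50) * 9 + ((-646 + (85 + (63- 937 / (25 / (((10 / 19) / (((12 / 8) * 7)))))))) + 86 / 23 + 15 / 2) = -220578173 / 458850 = -480.72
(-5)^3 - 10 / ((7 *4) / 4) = -885 / 7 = -126.43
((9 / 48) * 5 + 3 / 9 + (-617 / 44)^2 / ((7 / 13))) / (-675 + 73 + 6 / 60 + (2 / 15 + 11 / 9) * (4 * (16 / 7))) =-111739035 / 179752276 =-0.62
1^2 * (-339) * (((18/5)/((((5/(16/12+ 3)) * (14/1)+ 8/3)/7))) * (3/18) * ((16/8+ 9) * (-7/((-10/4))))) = -21378357/9175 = -2330.07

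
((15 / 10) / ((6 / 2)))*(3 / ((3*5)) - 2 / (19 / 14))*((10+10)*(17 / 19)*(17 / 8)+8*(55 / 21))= -1138973 / 30324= -37.56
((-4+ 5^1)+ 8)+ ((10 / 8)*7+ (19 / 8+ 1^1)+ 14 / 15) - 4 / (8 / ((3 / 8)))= 5249 / 240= 21.87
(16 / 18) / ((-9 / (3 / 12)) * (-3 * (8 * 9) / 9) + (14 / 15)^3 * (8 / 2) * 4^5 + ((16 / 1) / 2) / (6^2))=1500 / 7078087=0.00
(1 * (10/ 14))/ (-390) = -1/ 546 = -0.00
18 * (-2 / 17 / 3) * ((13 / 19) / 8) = -39 / 646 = -0.06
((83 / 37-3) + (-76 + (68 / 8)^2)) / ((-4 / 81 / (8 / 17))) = 54027 / 1258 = 42.95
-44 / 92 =-11 / 23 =-0.48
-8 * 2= -16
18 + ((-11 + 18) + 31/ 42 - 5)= 871/ 42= 20.74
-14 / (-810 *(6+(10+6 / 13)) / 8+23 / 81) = 29484 / 3509537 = 0.01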